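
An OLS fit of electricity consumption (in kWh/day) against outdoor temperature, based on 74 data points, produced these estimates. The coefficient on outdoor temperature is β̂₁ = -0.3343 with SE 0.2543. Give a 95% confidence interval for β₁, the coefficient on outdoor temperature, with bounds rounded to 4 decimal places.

df = n − 2 = 74 − 2 = 72.
t* = t_{0.025, 72} = 1.993464.
Margin = t* × SE = 1.993464 × 0.2543 = 0.506938.
CI: -0.3343 ± 0.506938 → (-0.8412, 0.1726).
With 95% confidence, each one-unit increase in outdoor temperature is associated with a change of between -0.8412 and 0.1726 kWh/day in electricity consumption.

(-0.8412, 0.1726)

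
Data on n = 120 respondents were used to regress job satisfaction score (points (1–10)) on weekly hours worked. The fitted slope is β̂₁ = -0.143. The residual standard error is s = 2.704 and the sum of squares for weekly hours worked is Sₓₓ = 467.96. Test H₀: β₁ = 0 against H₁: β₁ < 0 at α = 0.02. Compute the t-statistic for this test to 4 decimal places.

SE(β̂₁) = s/√Sₓₓ = 2.704/√467.96 = 0.124998.
t = -0.143 / 0.124998 = -1.1440.
df = n − 2 = 118.
One-sided p ≈ 0.1275, which is ≥ 0.02, so fail to reject H₀.
The data do not give significant evidence that the true slope on weekly hours worked is negative.

t = -1.1440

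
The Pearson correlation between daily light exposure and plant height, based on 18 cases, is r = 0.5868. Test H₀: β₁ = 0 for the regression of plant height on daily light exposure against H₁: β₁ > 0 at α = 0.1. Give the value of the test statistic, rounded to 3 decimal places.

t = r·√(n − 2)/√(1 − r²) = 0.5868·√16/√0.655666 = 2.899.
df = n − 2 = 16.
One-sided p ≈ 0.0052, which is < 0.1, so reject H₀.
There is evidence of a linear association between daily light exposure and plant height.

t = 2.899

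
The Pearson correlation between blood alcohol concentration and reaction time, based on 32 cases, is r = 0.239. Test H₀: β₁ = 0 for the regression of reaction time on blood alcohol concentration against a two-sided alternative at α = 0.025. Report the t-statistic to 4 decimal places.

t = 1.3481

t = r·√(n − 2)/√(1 − r²) = 0.239·√30/√0.942879 = 1.3481.
df = n − 2 = 30.
Two-sided p ≈ 0.1877, which is ≥ 0.025, so fail to reject H₀.
The data do not give significant evidence of a linear association between blood alcohol concentration and reaction time.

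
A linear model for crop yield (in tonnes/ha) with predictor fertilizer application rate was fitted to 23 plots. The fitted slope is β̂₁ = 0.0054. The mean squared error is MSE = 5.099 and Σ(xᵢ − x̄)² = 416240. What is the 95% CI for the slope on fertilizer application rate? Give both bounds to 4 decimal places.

(-0.0019, 0.0127)

SE(β̂₁) = √(MSE/Sₓₓ) = √(5.099/416240) = 0.00350002.
df = n − 2 = 21.
t* = t_{0.025, 21} = 2.079614.
Margin = t* × SE = 2.079614 × 0.00350002 = 0.007279.
CI: 0.0054 ± 0.007279 → (-0.0019, 0.0127).
With 95% confidence, each one-unit increase in fertilizer application rate is associated with a change of between -0.0019 and 0.0127 tonnes/ha in crop yield.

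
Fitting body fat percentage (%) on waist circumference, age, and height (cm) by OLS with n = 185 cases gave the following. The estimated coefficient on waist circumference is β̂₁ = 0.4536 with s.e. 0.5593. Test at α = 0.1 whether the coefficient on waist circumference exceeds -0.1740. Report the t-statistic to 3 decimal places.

t = 1.122

H₀: β₁ = -0.1740 vs H₁: β₁ > -0.1740.
t = (β̂₁ − β₁⁰)/SE = (0.4536 − (-0.1740)) / 0.5593 = 1.122.
df = n − k − 1 = 185 − 3 − 1 = 181.
One-sided p ≈ 0.1316, which is ≥ 0.1, so fail to reject H₀.
The data do not give significant evidence that the true slope on waist circumference exceeds -0.1740 % per unit, holding the other predictors fixed.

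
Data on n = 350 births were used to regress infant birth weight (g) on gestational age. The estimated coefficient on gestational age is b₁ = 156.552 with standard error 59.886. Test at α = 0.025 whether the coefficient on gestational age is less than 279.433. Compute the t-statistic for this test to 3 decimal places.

t = -2.052

H₀: β₁ = 279.433 vs H₁: β₁ < 279.433.
t = (b₁ − β₁⁰)/SE = (156.552 − 279.433) / 59.886 = -2.052.
df = n − 2 = 350 − 2 = 348.
One-sided p ≈ 0.0205, which is < 0.025, so reject H₀.
There is evidence that the true slope on gestational age is below 279.433 g per unit.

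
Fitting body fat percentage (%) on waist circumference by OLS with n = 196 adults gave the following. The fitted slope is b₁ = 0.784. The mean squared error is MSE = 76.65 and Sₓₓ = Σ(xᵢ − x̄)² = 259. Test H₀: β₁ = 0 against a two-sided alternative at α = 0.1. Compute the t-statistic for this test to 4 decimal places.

SE(b₁) = √(MSE/Sₓₓ) = √(76.65/259) = 0.544009.
t = 0.784 / 0.544009 = 1.4412.
df = n − 2 = 194.
Two-sided p ≈ 0.1512, which is ≥ 0.1, so fail to reject H₀.
The data do not give significant evidence of an association between waist circumference and body fat percentage.

t = 1.4412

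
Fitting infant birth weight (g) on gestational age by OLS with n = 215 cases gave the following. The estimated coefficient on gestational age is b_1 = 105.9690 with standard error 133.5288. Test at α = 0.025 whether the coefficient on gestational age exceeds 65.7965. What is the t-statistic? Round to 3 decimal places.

H₀: β₁ = 65.7965 vs H₁: β₁ > 65.7965.
t = (b_1 − β₁⁰)/SE = (105.9690 − 65.7965) / 133.5288 = 0.301.
df = n − 2 = 215 − 2 = 213.
One-sided p ≈ 0.3819, which is ≥ 0.025, so fail to reject H₀.
The data do not give significant evidence that the true slope on gestational age exceeds 65.7965 g per unit.

t = 0.301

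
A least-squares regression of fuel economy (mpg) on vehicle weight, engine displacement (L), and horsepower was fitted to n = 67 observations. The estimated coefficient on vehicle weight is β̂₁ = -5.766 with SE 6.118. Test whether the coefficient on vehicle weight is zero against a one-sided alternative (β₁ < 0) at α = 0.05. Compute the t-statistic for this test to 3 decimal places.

t = -0.942

H₀: β₁ = 0 vs H₁: β₁ < 0.
t = (β̂₁ − β₁⁰)/SE = -5.766 / 6.118 = -0.942.
df = n − k − 1 = 67 − 3 − 1 = 63.
One-sided p ≈ 0.1748, which is ≥ 0.05, so fail to reject H₀.
The data do not give significant evidence that the true slope on vehicle weight is negative, holding the other predictors fixed.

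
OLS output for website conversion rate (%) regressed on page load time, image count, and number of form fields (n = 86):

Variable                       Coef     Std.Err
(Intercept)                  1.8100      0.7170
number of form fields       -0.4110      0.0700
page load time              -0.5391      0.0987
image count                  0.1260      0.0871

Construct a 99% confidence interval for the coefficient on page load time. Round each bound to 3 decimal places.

(-0.799, -0.279)

Read off: b = -0.5391, SE = 0.0987 for page load time.
df = n − k − 1 = 86 − 3 − 1 = 82.
t* = t_{0.005, 82} = 2.637123.
Margin = t* × SE = 2.637123 × 0.0987 = 0.26028.
CI: -0.5391 ± 0.26028 → (-0.799, -0.279).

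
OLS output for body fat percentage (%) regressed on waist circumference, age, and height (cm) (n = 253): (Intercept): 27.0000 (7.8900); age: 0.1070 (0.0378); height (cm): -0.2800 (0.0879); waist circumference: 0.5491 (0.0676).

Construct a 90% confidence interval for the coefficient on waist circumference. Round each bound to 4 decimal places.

(0.4375, 0.6607)

Read off: b = 0.5491, SE = 0.0676 for waist circumference.
df = n − k − 1 = 253 − 3 − 1 = 249.
t* = t_{0.05, 249} = 1.650996.
Margin = t* × SE = 1.650996 × 0.0676 = 0.111607.
CI: 0.5491 ± 0.111607 → (0.4375, 0.6607).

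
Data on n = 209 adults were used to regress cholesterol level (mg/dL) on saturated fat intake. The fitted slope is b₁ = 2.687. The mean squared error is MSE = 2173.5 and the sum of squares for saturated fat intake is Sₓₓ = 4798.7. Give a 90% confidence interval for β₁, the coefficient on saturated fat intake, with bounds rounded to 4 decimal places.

SE(b₁) = √(MSE/Sₓₓ) = √(2173.5/4798.7) = 0.673005.
df = n − 2 = 207.
t* = t_{0.05, 207} = 1.652248.
Margin = t* × SE = 1.652248 × 0.673005 = 1.111971.
CI: 2.687 ± 1.111971 → (1.5750, 3.7990).
With 90% confidence, each one-unit increase in saturated fat intake is associated with a change of between 1.5750 and 3.7990 mg/dL in cholesterol level.

(1.5750, 3.7990)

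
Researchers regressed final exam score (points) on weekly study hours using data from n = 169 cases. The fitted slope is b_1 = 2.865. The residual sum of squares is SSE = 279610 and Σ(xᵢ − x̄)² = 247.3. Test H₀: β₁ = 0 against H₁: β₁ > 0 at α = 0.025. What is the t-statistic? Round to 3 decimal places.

MSE = SSE/(n − 2) = 279610/167 = 1674.31.
SE(b_1) = √(MSE/Sₓₓ) = √(1674.31/247.3) = 2.60199.
t = 2.865 / 2.60199 = 1.101.
df = n − 2 = 167.
One-sided p ≈ 0.1362, which is ≥ 0.025, so fail to reject H₀.
The data do not give significant evidence that the true slope on weekly study hours is positive.

t = 1.101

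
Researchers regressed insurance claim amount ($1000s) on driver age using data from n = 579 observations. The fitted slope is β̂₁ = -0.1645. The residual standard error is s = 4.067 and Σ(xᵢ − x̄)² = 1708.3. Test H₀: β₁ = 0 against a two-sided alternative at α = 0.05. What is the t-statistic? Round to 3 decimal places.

t = -1.672

SE(β̂₁) = s/√Sₓₓ = 4.067/√1708.3 = 0.0983993.
t = -0.1645 / 0.0983993 = -1.672.
df = n − 2 = 577.
Two-sided p ≈ 0.0951, which is ≥ 0.05, so fail to reject H₀.
The data do not give significant evidence of an association between driver age and insurance claim amount.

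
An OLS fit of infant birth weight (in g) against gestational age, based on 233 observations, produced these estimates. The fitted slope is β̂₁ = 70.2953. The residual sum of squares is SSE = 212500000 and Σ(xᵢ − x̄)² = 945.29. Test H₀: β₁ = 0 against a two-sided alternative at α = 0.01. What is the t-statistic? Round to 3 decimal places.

t = 2.253

MSE = SSE/(n − 2) = 212500000/231 = 919913.
SE(β̂₁) = √(MSE/Sₓₓ) = √(919913/945.29) = 31.1954.
t = 70.2953 / 31.1954 = 2.253.
df = n − 2 = 231.
Two-sided p ≈ 0.0252, which is ≥ 0.01, so fail to reject H₀.
The data do not give significant evidence of an association between gestational age and infant birth weight.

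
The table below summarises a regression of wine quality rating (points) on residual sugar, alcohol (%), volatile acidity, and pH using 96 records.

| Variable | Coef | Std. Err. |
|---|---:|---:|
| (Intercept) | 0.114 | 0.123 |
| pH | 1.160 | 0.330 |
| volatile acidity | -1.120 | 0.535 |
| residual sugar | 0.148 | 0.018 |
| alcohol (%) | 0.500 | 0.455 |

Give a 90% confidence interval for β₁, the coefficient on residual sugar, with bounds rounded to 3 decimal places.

Read off: b = 0.148, SE = 0.018 for residual sugar.
df = n − k − 1 = 96 − 4 − 1 = 91.
t* = t_{0.05, 91} = 1.661771.
Margin = t* × SE = 1.661771 × 0.018 = 0.02991.
CI: 0.148 ± 0.02991 → (0.118, 0.178).

(0.118, 0.178)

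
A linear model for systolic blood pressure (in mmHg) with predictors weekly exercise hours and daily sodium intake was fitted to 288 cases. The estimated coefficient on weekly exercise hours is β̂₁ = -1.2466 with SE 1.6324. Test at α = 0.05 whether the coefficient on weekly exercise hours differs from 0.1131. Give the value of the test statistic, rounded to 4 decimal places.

H₀: β₁ = 0.1131 vs H₁: β₁ ≠ 0.1131.
t = (β̂₁ − β₁⁰)/SE = (-1.2466 − 0.1131) / 1.6324 = -0.8329.
df = n − k − 1 = 288 − 2 − 1 = 285.
Two-sided p ≈ 0.4056, which is ≥ 0.05, so fail to reject H₀.
The data are consistent with a true slope of 0.1131 mmHg per unit of weekly exercise hours, holding the other predictors fixed.

t = -0.8329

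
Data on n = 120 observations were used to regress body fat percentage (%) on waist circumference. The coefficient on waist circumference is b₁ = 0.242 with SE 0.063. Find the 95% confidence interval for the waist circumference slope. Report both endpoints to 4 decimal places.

df = n − 2 = 120 − 2 = 118.
t* = t_{0.025, 118} = 1.980272.
Margin = t* × SE = 1.980272 × 0.063 = 0.124757.
CI: 0.242 ± 0.124757 → (0.1172, 0.3668).
With 95% confidence, each one-unit increase in waist circumference is associated with a change of between 0.1172 and 0.3668 % in body fat percentage.

(0.1172, 0.3668)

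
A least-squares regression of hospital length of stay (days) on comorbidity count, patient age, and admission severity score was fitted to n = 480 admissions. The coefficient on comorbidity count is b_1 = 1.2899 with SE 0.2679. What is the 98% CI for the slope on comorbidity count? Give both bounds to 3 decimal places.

(0.665, 1.915)

df = n − k − 1 = 480 − 3 − 1 = 476.
t* = t_{0.01, 476} = 2.334207.
Margin = t* × SE = 2.334207 × 0.2679 = 0.62533.
CI: 1.2899 ± 0.62533 → (0.665, 1.915).
With 98% confidence, each one-unit increase in comorbidity count is associated with a change of between 0.665 and 1.915 days in hospital length of stay, holding the other predictors fixed.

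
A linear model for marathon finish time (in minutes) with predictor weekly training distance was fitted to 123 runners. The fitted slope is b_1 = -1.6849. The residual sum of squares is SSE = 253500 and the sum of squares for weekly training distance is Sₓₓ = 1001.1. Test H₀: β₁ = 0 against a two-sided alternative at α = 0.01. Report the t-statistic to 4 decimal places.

t = -1.1647

MSE = SSE/(n − 2) = 253500/121 = 2095.04.
SE(b_1) = √(MSE/Sₓₓ) = √(2095.04/1001.1) = 1.44663.
t = -1.6849 / 1.44663 = -1.1647.
df = n − 2 = 121.
Two-sided p ≈ 0.2464, which is ≥ 0.01, so fail to reject H₀.
The data do not give significant evidence of an association between weekly training distance and marathon finish time.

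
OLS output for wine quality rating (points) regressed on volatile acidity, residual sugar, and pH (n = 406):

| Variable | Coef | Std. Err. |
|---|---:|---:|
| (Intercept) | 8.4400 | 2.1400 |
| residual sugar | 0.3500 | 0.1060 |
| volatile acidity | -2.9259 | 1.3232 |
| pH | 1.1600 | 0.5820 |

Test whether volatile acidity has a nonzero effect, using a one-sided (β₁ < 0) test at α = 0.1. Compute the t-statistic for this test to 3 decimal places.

t = -2.211

Read off: b = -2.9259, SE = 1.3232 for volatile acidity.
H₀: β₁ = 0 vs H₁: β₁ < 0.
t = -2.9259 / 1.3232 = -2.211.
df = n − k − 1 = 406 − 3 − 1 = 402.
One-sided p ≈ 0.0138, which is < 0.1, so reject H₀.
There is evidence that the true slope on volatile acidity is negative, holding the other predictors fixed.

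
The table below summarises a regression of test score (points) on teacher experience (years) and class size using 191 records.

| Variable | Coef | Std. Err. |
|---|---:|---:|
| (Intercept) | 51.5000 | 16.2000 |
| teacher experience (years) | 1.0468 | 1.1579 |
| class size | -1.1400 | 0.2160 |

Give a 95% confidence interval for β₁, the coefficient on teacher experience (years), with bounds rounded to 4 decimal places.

Read off: b = 1.0468, SE = 1.1579 for teacher experience (years).
df = n − k − 1 = 191 − 2 − 1 = 188.
t* = t_{0.025, 188} = 1.972663.
Margin = t* × SE = 1.972663 × 1.1579 = 2.284146.
CI: 1.0468 ± 2.284146 → (-1.2373, 3.3309).

(-1.2373, 3.3309)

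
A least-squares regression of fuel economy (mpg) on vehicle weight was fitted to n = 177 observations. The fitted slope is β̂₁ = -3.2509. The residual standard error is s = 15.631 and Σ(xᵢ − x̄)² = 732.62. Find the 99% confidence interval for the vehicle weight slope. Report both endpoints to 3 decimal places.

SE(β̂₁) = s/√Sₓₓ = 15.631/√732.62 = 0.577494.
df = n − 2 = 175.
t* = t_{0.005, 175} = 2.604215.
Margin = t* × SE = 2.604215 × 0.577494 = 1.50392.
CI: -3.2509 ± 1.50392 → (-4.755, -1.747).
With 99% confidence, each one-unit increase in vehicle weight is associated with a change of between -4.755 and -1.747 mpg in fuel economy.

(-4.755, -1.747)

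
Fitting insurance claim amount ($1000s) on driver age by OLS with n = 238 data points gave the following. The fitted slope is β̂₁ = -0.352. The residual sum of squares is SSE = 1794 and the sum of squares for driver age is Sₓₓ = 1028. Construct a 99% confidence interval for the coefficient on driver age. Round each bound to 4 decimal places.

MSE = SSE/(n − 2) = 1794/236 = 7.60169.
SE(β̂₁) = √(MSE/Sₓₓ) = √(7.60169/1028) = 0.0859921.
df = n − 2 = 236.
t* = t_{0.005, 236} = 2.596822.
Margin = t* × SE = 2.596822 × 0.0859921 = 0.223306.
CI: -0.352 ± 0.223306 → (-0.5753, -0.1287).
With 99% confidence, each one-unit increase in driver age is associated with a change of between -0.5753 and -0.1287 $1000s in insurance claim amount.

(-0.5753, -0.1287)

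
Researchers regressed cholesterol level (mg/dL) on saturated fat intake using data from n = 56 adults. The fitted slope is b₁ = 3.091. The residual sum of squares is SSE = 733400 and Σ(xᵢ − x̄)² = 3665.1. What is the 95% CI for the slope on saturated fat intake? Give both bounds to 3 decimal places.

(-0.768, 6.950)

MSE = SSE/(n − 2) = 733400/54 = 13581.5.
SE(b₁) = √(MSE/Sₓₓ) = √(13581.5/3665.1) = 1.925.
df = n − 2 = 54.
t* = t_{0.025, 54} = 2.004879.
Margin = t* × SE = 2.004879 × 1.925 = 3.85939.
CI: 3.091 ± 3.85939 → (-0.768, 6.950).
With 95% confidence, each one-unit increase in saturated fat intake is associated with a change of between -0.768 and 6.950 mg/dL in cholesterol level.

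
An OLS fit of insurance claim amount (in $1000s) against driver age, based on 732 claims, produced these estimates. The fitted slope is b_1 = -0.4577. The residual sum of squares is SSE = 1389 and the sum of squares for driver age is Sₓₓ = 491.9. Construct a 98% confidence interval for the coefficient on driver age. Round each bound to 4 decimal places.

(-0.6027, -0.3127)

MSE = SSE/(n − 2) = 1389/730 = 1.90274.
SE(b_1) = √(MSE/Sₓₓ) = √(1.90274/491.9) = 0.0621944.
df = n − 2 = 730.
t* = t_{0.01, 730} = 2.331467.
Margin = t* × SE = 2.331467 × 0.0621944 = 0.145004.
CI: -0.4577 ± 0.145004 → (-0.6027, -0.3127).
With 98% confidence, each one-unit increase in driver age is associated with a change of between -0.6027 and -0.3127 $1000s in insurance claim amount.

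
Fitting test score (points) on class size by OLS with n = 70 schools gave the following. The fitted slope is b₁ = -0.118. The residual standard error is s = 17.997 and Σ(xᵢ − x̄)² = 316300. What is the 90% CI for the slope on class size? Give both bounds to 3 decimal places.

SE(b₁) = s/√Sₓₓ = 17.997/√316300 = 0.032.
df = n − 2 = 68.
t* = t_{0.05, 68} = 1.667572.
Margin = t* × SE = 1.667572 × 0.032 = 0.05336.
CI: -0.118 ± 0.05336 → (-0.171, -0.065).
With 90% confidence, each one-unit increase in class size is associated with a change of between -0.171 and -0.065 points in test score.

(-0.171, -0.065)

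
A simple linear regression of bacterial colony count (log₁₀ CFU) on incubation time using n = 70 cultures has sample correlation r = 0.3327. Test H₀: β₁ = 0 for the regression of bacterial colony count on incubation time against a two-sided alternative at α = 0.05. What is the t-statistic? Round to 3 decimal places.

t = r·√(n − 2)/√(1 − r²) = 0.3327·√68/√0.889311 = 2.909.
df = n − 2 = 68.
Two-sided p ≈ 0.0049, which is < 0.05, so reject H₀.
There is evidence of a linear association between incubation time and bacterial colony count.

t = 2.909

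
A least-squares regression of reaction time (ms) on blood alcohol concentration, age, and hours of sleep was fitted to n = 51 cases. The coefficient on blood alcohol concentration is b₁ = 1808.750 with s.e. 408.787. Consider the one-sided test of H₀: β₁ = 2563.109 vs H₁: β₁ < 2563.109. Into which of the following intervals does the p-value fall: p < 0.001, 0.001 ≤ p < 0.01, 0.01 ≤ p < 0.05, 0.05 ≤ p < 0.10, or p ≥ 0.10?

t = (1808.750 − 2563.109) / 408.787 = -1.845.
df = n − k − 1 = 51 − 3 − 1 = 47.
One-sided p = P(T_{47} < t) ≈ 0.0356.
So 0.01 ≤ p < 0.05.

0.01 ≤ p < 0.05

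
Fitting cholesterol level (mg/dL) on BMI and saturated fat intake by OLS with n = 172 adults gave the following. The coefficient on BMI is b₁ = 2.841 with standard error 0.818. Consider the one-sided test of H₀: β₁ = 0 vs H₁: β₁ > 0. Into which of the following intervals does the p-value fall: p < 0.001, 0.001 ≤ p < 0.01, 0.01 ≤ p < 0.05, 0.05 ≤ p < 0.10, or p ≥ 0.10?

t = 2.841 / 0.818 = 3.473.
df = n − k − 1 = 172 − 2 − 1 = 169.
One-sided p = P(T_{169} > t) ≈ 0.0003.
So p < 0.001.

p < 0.001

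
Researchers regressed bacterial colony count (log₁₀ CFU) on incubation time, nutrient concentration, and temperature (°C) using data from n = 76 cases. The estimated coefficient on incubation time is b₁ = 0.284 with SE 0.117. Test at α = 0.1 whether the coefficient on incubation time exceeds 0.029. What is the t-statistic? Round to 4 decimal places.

t = 2.1795

H₀: β₁ = 0.029 vs H₁: β₁ > 0.029.
t = (b₁ − β₁⁰)/SE = (0.284 − 0.029) / 0.117 = 2.1795.
df = n − k − 1 = 76 − 3 − 1 = 72.
One-sided p ≈ 0.0163, which is < 0.1, so reject H₀.
There is evidence that the true slope on incubation time exceeds 0.029 log₁₀ CFU per unit, holding the other predictors fixed.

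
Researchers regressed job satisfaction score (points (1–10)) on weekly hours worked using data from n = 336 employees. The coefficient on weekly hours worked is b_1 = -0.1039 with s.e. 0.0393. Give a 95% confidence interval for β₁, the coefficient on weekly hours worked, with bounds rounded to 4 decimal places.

df = n − 2 = 336 − 2 = 334.
t* = t_{0.025, 334} = 1.967092.
Margin = t* × SE = 1.967092 × 0.0393 = 0.077307.
CI: -0.1039 ± 0.077307 → (-0.1812, -0.0266).
With 95% confidence, each one-unit increase in weekly hours worked is associated with a change of between -0.1812 and -0.0266 points (1–10) in job satisfaction score.

(-0.1812, -0.0266)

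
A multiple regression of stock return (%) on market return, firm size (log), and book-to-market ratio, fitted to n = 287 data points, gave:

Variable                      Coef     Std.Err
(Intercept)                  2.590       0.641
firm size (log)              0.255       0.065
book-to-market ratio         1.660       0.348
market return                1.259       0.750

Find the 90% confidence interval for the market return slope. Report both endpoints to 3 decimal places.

Read off: b = 1.259, SE = 0.750 for market return.
df = n − k − 1 = 287 − 3 − 1 = 283.
t* = t_{0.05, 283} = 1.650256.
Margin = t* × SE = 1.650256 × 0.750 = 1.23769.
CI: 1.259 ± 1.23769 → (0.021, 2.497).

(0.021, 2.497)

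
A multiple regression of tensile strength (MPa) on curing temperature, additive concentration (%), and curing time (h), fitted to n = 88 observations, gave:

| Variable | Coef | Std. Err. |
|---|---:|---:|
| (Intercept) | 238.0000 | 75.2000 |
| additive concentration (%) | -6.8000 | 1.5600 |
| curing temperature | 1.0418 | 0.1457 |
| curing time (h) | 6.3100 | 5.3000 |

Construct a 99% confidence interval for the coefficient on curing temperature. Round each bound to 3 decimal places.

(0.658, 1.426)

Read off: b = 1.0418, SE = 0.1457 for curing temperature.
df = n − k − 1 = 88 − 3 − 1 = 84.
t* = t_{0.005, 84} = 2.635632.
Margin = t* × SE = 2.635632 × 0.1457 = 0.38401.
CI: 1.0418 ± 0.38401 → (0.658, 1.426).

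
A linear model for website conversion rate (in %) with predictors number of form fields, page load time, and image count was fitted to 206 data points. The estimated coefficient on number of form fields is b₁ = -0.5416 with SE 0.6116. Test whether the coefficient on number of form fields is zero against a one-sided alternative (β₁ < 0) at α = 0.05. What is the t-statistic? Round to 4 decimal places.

H₀: β₁ = 0 vs H₁: β₁ < 0.
t = (b₁ − β₁⁰)/SE = -0.5416 / 0.6116 = -0.8855.
df = n − k − 1 = 206 − 3 − 1 = 202.
One-sided p ≈ 0.1885, which is ≥ 0.05, so fail to reject H₀.
The data do not give significant evidence that the true slope on number of form fields is negative, holding the other predictors fixed.

t = -0.8855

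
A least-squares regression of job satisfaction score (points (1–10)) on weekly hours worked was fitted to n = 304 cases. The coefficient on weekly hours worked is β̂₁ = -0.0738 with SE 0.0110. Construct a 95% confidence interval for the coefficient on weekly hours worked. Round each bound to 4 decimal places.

df = n − 2 = 304 − 2 = 302.
t* = t_{0.025, 302} = 1.96785.
Margin = t* × SE = 1.96785 × 0.0110 = 0.021646.
CI: -0.0738 ± 0.021646 → (-0.0954, -0.0522).
With 95% confidence, each one-unit increase in weekly hours worked is associated with a change of between -0.0954 and -0.0522 points (1–10) in job satisfaction score.

(-0.0954, -0.0522)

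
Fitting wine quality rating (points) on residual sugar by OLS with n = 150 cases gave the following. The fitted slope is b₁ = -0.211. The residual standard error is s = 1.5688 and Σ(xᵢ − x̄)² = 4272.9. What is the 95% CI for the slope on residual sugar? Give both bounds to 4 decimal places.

(-0.2584, -0.1636)

SE(b₁) = s/√Sₓₓ = 1.5688/√4272.9 = 0.0239997.
df = n − 2 = 148.
t* = t_{0.025, 148} = 1.976122.
Margin = t* × SE = 1.976122 × 0.0239997 = 0.047426.
CI: -0.211 ± 0.047426 → (-0.2584, -0.1636).
With 95% confidence, each one-unit increase in residual sugar is associated with a change of between -0.2584 and -0.1636 points in wine quality rating.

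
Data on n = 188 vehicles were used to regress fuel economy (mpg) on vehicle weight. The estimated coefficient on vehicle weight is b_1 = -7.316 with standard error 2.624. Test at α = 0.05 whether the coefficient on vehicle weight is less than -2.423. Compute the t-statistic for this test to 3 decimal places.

t = -1.865

H₀: β₁ = -2.423 vs H₁: β₁ < -2.423.
t = (b_1 − β₁⁰)/SE = (-7.316 − (-2.423)) / 2.624 = -1.865.
df = n − 2 = 188 − 2 = 186.
One-sided p ≈ 0.0319, which is < 0.05, so reject H₀.
There is evidence that the true slope on vehicle weight is below -2.423 mpg per unit.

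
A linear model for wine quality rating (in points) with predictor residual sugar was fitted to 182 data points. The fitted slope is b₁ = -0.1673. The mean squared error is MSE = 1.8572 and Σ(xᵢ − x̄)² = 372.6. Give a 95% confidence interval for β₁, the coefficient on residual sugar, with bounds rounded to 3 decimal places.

(-0.307, -0.028)

SE(b₁) = √(MSE/Sₓₓ) = √(1.8572/372.6) = 0.0706005.
df = n − 2 = 180.
t* = t_{0.025, 180} = 1.973231.
Margin = t* × SE = 1.973231 × 0.0706005 = 0.13931.
CI: -0.1673 ± 0.13931 → (-0.307, -0.028).
With 95% confidence, each one-unit increase in residual sugar is associated with a change of between -0.307 and -0.028 points in wine quality rating.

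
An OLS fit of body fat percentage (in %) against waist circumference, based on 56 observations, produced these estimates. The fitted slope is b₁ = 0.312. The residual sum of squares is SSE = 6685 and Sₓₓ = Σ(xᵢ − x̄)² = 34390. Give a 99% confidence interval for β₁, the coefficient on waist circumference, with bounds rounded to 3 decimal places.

(0.152, 0.472)

MSE = SSE/(n − 2) = 6685/54 = 123.796.
SE(b₁) = √(MSE/Sₓₓ) = √(123.796/34390) = 0.0599981.
df = n − 2 = 54.
t* = t_{0.005, 54} = 2.669985.
Margin = t* × SE = 2.669985 × 0.0599981 = 0.16019.
CI: 0.312 ± 0.16019 → (0.152, 0.472).
With 99% confidence, each one-unit increase in waist circumference is associated with a change of between 0.152 and 0.472 % in body fat percentage.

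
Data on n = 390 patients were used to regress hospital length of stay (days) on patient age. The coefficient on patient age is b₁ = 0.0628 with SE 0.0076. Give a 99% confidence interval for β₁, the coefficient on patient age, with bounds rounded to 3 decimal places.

df = n − 2 = 390 − 2 = 388.
t* = t_{0.005, 388} = 2.58856.
Margin = t* × SE = 2.58856 × 0.0076 = 0.01967.
CI: 0.0628 ± 0.01967 → (0.043, 0.082).
With 99% confidence, each one-unit increase in patient age is associated with a change of between 0.043 and 0.082 days in hospital length of stay.

(0.043, 0.082)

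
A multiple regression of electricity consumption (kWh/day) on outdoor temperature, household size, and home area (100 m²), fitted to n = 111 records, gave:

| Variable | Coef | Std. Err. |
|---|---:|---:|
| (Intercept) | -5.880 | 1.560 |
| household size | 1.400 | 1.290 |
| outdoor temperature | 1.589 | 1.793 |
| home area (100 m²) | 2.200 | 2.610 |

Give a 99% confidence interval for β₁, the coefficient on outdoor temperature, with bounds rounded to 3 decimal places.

(-3.113, 6.291)

Read off: b = 1.589, SE = 1.793 for outdoor temperature.
df = n − k − 1 = 111 − 3 − 1 = 107.
t* = t_{0.005, 107} = 2.62256.
Margin = t* × SE = 2.62256 × 1.793 = 4.70225.
CI: 1.589 ± 4.70225 → (-3.113, 6.291).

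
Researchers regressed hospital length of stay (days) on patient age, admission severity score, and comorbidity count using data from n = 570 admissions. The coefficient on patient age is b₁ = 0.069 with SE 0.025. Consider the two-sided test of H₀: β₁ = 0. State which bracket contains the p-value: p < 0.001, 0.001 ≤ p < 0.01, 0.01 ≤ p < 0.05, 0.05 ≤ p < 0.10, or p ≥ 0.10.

t = 0.069 / 0.025 = 2.760.
df = n − k − 1 = 570 − 3 − 1 = 566.
Two-sided p = 2·P(T_{566} > |t|) ≈ 0.0060.
So 0.001 ≤ p < 0.01.

0.001 ≤ p < 0.01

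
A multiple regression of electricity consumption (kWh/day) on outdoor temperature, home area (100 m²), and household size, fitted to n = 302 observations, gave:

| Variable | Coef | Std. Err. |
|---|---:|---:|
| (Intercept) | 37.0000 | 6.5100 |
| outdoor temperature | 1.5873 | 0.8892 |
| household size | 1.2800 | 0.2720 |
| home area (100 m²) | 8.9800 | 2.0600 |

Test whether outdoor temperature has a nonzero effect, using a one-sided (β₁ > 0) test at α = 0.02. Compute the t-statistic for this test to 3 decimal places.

t = 1.785

Read off: b = 1.5873, SE = 0.8892 for outdoor temperature.
H₀: β₁ = 0 vs H₁: β₁ > 0.
t = 1.5873 / 0.8892 = 1.785.
df = n − k − 1 = 302 − 3 − 1 = 298.
One-sided p ≈ 0.0376, which is ≥ 0.02, so fail to reject H₀.
The data do not give significant evidence that the true slope on outdoor temperature is positive, holding the other predictors fixed.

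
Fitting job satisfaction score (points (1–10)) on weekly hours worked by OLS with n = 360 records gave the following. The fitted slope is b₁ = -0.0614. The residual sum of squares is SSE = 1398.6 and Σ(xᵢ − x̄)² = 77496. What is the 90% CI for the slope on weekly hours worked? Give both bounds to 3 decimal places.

(-0.073, -0.050)

MSE = SSE/(n − 2) = 1398.6/358 = 3.9067.
SE(b₁) = √(MSE/Sₓₓ) = √(3.9067/77496) = 0.00710012.
df = n − 2 = 358.
t* = t_{0.05, 358} = 1.649121.
Margin = t* × SE = 1.649121 × 0.00710012 = 0.01171.
CI: -0.0614 ± 0.01171 → (-0.073, -0.050).
With 90% confidence, each one-unit increase in weekly hours worked is associated with a change of between -0.073 and -0.050 points (1–10) in job satisfaction score.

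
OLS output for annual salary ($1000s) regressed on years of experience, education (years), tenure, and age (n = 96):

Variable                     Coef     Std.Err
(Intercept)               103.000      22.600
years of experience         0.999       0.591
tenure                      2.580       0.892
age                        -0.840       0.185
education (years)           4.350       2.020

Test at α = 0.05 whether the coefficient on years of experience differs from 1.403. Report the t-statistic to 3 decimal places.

Read off: b = 0.999, SE = 0.591 for years of experience.
H₀: β₁ = 1.403 vs H₁: β₁ ≠ 1.403.
t = (0.999 − 1.403) / 0.591 = -0.684.
df = n − k − 1 = 96 − 4 − 1 = 91.
Two-sided p ≈ 0.4960, which is ≥ 0.05, so fail to reject H₀.
The data are consistent with a true slope of 1.403 $1000s per unit of years of experience, holding the other predictors fixed.

t = -0.684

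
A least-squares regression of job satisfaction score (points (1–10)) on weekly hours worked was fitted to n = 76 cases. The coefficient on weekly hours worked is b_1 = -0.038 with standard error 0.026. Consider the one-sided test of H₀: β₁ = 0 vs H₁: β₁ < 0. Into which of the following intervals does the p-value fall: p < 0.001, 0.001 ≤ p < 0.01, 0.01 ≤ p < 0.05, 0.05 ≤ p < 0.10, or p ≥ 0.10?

t = -0.038 / 0.026 = -1.462.
df = n − 2 = 76 − 2 = 74.
One-sided p = P(T_{74} < t) ≈ 0.0741.
So 0.05 ≤ p < 0.10.

0.05 ≤ p < 0.10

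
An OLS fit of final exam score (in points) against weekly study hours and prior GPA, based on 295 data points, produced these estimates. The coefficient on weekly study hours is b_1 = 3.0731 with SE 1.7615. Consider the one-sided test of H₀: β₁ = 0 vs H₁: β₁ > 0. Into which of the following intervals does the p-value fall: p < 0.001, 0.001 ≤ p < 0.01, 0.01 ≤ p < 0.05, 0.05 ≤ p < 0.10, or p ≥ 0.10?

0.01 ≤ p < 0.05

t = 3.0731 / 1.7615 = 1.745.
df = n − k − 1 = 295 − 2 − 1 = 292.
One-sided p = P(T_{292} > t) ≈ 0.0411.
So 0.01 ≤ p < 0.05.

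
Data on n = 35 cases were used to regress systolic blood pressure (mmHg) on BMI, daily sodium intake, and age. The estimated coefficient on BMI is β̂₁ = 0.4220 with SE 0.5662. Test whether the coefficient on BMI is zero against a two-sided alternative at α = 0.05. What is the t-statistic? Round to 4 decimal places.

t = 0.7453

H₀: β₁ = 0 vs H₁: β₁ ≠ 0.
t = (β̂₁ − β₁⁰)/SE = 0.4220 / 0.5662 = 0.7453.
df = n − k − 1 = 35 − 3 − 1 = 31.
Two-sided p ≈ 0.4617, which is ≥ 0.05, so fail to reject H₀.
The data do not give significant evidence of an association between BMI and systolic blood pressure, after adjusting for the other predictors.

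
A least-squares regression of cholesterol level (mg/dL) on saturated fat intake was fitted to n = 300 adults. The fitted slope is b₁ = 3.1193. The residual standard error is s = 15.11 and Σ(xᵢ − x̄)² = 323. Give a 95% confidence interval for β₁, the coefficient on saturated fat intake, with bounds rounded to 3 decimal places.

(1.465, 4.774)

SE(b₁) = s/√Sₓₓ = 15.11/√323 = 0.840743.
df = n − 2 = 298.
t* = t_{0.025, 298} = 1.967957.
Margin = t* × SE = 1.967957 × 0.840743 = 1.65455.
CI: 3.1193 ± 1.65455 → (1.465, 4.774).
With 95% confidence, each one-unit increase in saturated fat intake is associated with a change of between 1.465 and 4.774 mg/dL in cholesterol level.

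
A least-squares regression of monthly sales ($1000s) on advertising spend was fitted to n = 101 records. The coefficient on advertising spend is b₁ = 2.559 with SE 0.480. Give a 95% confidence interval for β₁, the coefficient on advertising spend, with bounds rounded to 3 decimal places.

(1.607, 3.511)

df = n − 2 = 101 − 2 = 99.
t* = t_{0.025, 99} = 1.984217.
Margin = t* × SE = 1.984217 × 0.480 = 0.95242.
CI: 2.559 ± 0.95242 → (1.607, 3.511).
With 95% confidence, each one-unit increase in advertising spend is associated with a change of between 1.607 and 3.511 $1000s in monthly sales.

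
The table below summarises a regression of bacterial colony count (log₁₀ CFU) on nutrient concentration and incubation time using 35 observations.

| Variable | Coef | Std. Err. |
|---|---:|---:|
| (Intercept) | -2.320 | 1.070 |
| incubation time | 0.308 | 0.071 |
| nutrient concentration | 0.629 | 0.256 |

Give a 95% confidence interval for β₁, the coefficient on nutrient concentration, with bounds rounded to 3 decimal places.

Read off: b = 0.629, SE = 0.256 for nutrient concentration.
df = n − k − 1 = 35 − 2 − 1 = 32.
t* = t_{0.025, 32} = 2.036933.
Margin = t* × SE = 2.036933 × 0.256 = 0.52145.
CI: 0.629 ± 0.52145 → (0.108, 1.150).

(0.108, 1.150)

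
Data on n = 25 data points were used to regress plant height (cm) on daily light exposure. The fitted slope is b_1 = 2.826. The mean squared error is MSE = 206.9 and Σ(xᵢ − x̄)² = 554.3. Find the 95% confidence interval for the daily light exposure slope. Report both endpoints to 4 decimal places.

SE(b_1) = √(MSE/Sₓₓ) = √(206.9/554.3) = 0.610953.
df = n − 2 = 23.
t* = t_{0.025, 23} = 2.068658.
Margin = t* × SE = 2.068658 × 0.610953 = 1.263853.
CI: 2.826 ± 1.263853 → (1.5621, 4.0899).
With 95% confidence, each one-unit increase in daily light exposure is associated with a change of between 1.5621 and 4.0899 cm in plant height.

(1.5621, 4.0899)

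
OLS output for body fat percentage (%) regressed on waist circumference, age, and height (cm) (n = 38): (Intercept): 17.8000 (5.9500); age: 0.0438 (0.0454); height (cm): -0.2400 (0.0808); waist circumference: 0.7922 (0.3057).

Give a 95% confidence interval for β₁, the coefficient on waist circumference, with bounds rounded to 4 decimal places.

Read off: b = 0.7922, SE = 0.3057 for waist circumference.
df = n − k − 1 = 38 − 3 − 1 = 34.
t* = t_{0.025, 34} = 2.032245.
Margin = t* × SE = 2.032245 × 0.3057 = 0.621257.
CI: 0.7922 ± 0.621257 → (0.1709, 1.4135).

(0.1709, 1.4135)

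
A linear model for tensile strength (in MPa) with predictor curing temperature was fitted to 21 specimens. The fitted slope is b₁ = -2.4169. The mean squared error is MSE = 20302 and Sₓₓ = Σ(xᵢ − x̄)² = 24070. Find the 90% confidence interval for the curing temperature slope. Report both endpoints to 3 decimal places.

SE(b₁) = √(MSE/Sₓₓ) = √(20302/24070) = 0.918399.
df = n − 2 = 19.
t* = t_{0.05, 19} = 1.729133.
Margin = t* × SE = 1.729133 × 0.918399 = 1.58803.
CI: -2.4169 ± 1.58803 → (-4.005, -0.829).
With 90% confidence, each one-unit increase in curing temperature is associated with a change of between -4.005 and -0.829 MPa in tensile strength.

(-4.005, -0.829)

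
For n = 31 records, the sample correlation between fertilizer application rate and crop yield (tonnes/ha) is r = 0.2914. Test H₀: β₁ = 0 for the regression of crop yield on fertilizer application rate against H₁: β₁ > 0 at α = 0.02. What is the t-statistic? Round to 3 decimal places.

t = r·√(n − 2)/√(1 − r²) = 0.2914·√29/√0.915086 = 1.640.
df = n − 2 = 29.
One-sided p ≈ 0.0559, which is ≥ 0.02, so fail to reject H₀.
The data do not give significant evidence of a linear association between fertilizer application rate and crop yield.

t = 1.640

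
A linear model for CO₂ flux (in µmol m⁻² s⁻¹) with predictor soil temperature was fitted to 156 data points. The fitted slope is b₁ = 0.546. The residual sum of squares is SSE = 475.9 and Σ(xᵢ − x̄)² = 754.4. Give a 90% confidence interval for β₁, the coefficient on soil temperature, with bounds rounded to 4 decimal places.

(0.4401, 0.6519)

MSE = SSE/(n − 2) = 475.9/154 = 3.09026.
SE(b₁) = √(MSE/Sₓₓ) = √(3.09026/754.4) = 0.0640025.
df = n − 2 = 154.
t* = t_{0.05, 154} = 1.654808.
Margin = t* × SE = 1.654808 × 0.0640025 = 0.105912.
CI: 0.546 ± 0.105912 → (0.4401, 0.6519).
With 90% confidence, each one-unit increase in soil temperature is associated with a change of between 0.4401 and 0.6519 µmol m⁻² s⁻¹ in CO₂ flux.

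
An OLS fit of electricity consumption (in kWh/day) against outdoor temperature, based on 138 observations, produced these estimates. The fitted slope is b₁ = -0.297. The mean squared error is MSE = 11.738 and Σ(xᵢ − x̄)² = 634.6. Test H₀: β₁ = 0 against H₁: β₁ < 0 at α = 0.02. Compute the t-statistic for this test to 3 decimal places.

SE(b₁) = √(MSE/Sₓₓ) = √(11.738/634.6) = 0.136003.
t = -0.297 / 0.136003 = -2.184.
df = n − 2 = 136.
One-sided p ≈ 0.0153, which is < 0.02, so reject H₀.
There is evidence that the true slope on outdoor temperature is negative.

t = -2.184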